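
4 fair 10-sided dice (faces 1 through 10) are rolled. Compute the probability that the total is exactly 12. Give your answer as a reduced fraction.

There are 10^4 = 10000 equally likely outcomes.
The number of ordered 4-tuples from {1,…,10} summing to 12 is 165.
P(sum = 12) = 165/10000 = 33/2000.

33/2000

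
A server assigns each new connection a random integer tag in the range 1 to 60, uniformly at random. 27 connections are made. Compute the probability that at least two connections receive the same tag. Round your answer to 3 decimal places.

It's easier to compute the probability that all 27 are distinct.
P(all distinct) = 60/60 · 59/60 · ··· · 34/60 ≈ 0.001.
So the probability of at least one match is 1 − 0.001 = 0.999.

0.999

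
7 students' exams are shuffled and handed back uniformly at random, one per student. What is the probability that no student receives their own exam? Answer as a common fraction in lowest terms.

103/280

This is the derangement probability: permutations of 7 with no fixed point.
D(7) = 7! · (1 − 1/1! + 1/2! − ··· + (−1)^7/7!) = 1854.
P = 1854/5040 = 103/280.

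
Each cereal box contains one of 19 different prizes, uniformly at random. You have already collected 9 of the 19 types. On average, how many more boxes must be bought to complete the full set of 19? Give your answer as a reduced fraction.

Starting from 9 distinct types, each trial gives a new one with probability (19−i)/19 when i types are held, so the wait for the next new type is 19/(19−i).
E = 19/10 + 19/9 + 19/8 + 19/7 + 19/6 + 19/5 + 19/4 + 19/3 + 19/2 + 19/1 = 140239/2520.

140239/2520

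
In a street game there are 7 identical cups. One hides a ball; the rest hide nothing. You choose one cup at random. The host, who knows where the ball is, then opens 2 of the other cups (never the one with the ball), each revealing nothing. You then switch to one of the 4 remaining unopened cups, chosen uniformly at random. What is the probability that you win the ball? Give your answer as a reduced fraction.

3/14

Your original cup holds the ball with probability 1/7, so the other 6 collectively hold it with probability 6/7.
The host can always find 2 empty cups to open, so the reveals don't change that 6/7; it is now spread over the 4 remaining unopened cups.
P(win by switching) = (6/7) · (1/4) = 3/14.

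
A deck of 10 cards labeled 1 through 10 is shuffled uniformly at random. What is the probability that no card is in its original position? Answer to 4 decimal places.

0.3679

This is the derangement probability: permutations of 10 with no fixed point.
D(10) = 10! · (1 − 1/1! + 1/2! − ··· + (−1)^10/10!) = 1334961.
P = 1334961/3628800 = 16481/44800 ≈ 0.3679.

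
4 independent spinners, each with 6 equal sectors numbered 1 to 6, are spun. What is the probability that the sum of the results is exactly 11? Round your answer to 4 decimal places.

There are 6^4 = 1296 equally likely outcomes.
The number of ordered 4-tuples from {1,…,6} summing to 11 is 104.
P(sum = 11) = 104/1296 = 13/162 ≈ 0.0802.

0.0802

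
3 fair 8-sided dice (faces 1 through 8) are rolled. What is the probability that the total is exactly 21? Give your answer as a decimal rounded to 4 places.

There are 8^3 = 512 equally likely outcomes.
The number of ordered 3-tuples from {1,…,8} summing to 21 is 10.
P(sum = 21) = 10/512 = 5/256 ≈ 0.0195.

0.0195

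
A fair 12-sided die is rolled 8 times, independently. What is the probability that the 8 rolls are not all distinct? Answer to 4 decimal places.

P(all 8 different) = 12/12 · 11/12 · ··· · 5/12 ≈ 0.0464.
P(at least two equal) = 1 − 0.0464 = 0.9536.

0.9536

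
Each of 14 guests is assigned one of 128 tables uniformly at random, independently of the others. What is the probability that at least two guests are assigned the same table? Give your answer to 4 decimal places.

0.5216

It's easier to compute the probability that all 14 are distinct.
P(all distinct) = 128/128 · 127/128 · ··· · 115/128 ≈ 0.4784.
So the probability of at least one match is 1 − 0.4784 = 0.5216.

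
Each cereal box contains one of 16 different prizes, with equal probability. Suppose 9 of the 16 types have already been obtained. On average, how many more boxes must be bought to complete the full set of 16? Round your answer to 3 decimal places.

41.486

Starting from 9 distinct types, each trial gives a new one with probability (16−i)/16 when i types are held, so the wait for the next new type is 16/(16−i).
E = 16/7 + 16/6 + 16/5 + 16/4 + 16/3 + 16/2 + 16/1 = 1452/35 ≈ 41.486.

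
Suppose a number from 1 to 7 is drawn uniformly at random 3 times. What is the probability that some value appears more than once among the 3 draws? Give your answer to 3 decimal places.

P(all 3 different) = 7/7 · 6/7 · ··· · 5/7 ≈ 0.612.
P(at least two equal) = 1 − 0.612 = 0.388.

0.388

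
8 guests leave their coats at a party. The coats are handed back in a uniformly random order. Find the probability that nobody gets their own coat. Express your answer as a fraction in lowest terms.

This is the derangement probability: permutations of 8 with no fixed point.
D(8) = 8! · (1 − 1/1! + 1/2! − ··· + (−1)^8/8!) = 14833.
P = 14833/40320 = 2119/5760.

2119/5760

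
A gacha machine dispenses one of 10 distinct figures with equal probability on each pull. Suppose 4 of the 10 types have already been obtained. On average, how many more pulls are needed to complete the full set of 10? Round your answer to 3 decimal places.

Starting from 4 distinct types, each trial gives a new one with probability (10−i)/10 when i types are held, so the wait for the next new type is 10/(10−i).
E = 10/6 + 10/5 + 10/4 + 10/3 + 10/2 + 10/1 = 49/2 ≈ 24.500.

24.500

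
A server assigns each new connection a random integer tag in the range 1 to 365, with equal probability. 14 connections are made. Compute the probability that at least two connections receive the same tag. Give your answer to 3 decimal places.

It's easier to compute the probability that all 14 are distinct.
P(all distinct) = 365/365 · 364/365 · ··· · 352/365 ≈ 0.777.
So the probability of at least one match is 1 − 0.777 = 0.223.

0.223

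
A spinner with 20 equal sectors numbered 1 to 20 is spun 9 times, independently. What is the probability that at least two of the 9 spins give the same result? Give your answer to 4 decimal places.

P(all 9 different) = 20/20 · 19/20 · ··· · 12/20 ≈ 0.1190.
P(at least two equal) = 1 − 0.1190 = 0.8810.

0.8810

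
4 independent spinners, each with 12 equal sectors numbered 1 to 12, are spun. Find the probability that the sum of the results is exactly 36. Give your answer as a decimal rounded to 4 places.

There are 12^4 = 20736 equally likely outcomes.
The number of ordered 4-tuples from {1,…,12} summing to 36 is 451.
P(sum = 36) = 451/20736 ≈ 0.0217.

0.0217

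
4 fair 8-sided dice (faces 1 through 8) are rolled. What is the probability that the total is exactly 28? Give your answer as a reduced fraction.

35/4096

There are 8^4 = 4096 equally likely outcomes.
The number of ordered 4-tuples from {1,…,8} summing to 28 is 35.
P(sum = 28) = 35/4096.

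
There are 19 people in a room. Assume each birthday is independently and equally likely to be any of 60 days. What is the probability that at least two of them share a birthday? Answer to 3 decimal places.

It's easier to compute the probability that all 19 are distinct.
P(all distinct) = 60/60 · 59/60 · ··· · 42/60 ≈ 0.041.
So the probability of at least one match is 1 − 0.041 = 0.959.

0.959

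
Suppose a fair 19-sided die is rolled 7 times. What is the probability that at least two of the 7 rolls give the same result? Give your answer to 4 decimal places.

P(all 7 different) = 19/19 · 18/19 · ··· · 13/19 ≈ 0.2841.
P(at least two equal) = 1 − 0.2841 = 0.7159.

0.7159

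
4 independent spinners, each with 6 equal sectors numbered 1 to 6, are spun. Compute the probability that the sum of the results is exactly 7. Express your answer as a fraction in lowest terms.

There are 6^4 = 1296 equally likely outcomes.
The number of ordered 4-tuples from {1,…,6} summing to 7 is 20.
P(sum = 7) = 20/1296 = 5/324.

5/324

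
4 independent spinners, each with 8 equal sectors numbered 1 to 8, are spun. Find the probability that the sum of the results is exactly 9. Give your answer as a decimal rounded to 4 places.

There are 8^4 = 4096 equally likely outcomes.
The number of ordered 4-tuples from {1,…,8} summing to 9 is 56.
P(sum = 9) = 56/4096 = 7/512 ≈ 0.0137.

0.0137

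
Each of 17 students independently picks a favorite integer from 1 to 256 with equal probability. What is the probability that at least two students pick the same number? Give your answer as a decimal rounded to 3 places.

0.419

It's easier to compute the probability that all 17 are distinct.
P(all distinct) = 256/256 · 255/256 · ··· · 240/256 ≈ 0.581.
So the probability of at least one match is 1 − 0.581 = 0.419.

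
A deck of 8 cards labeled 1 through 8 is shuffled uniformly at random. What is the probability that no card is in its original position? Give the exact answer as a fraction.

2119/5760

This is the derangement probability: permutations of 8 with no fixed point.
D(8) = 8! · (1 − 1/1! + 1/2! − ··· + (−1)^8/8!) = 14833.
P = 14833/40320 = 2119/5760.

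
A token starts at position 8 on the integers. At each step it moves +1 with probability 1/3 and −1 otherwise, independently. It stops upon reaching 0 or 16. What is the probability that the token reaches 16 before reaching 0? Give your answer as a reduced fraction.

Let r = q/p = (2/3)/(1/3) = 2. The recurrence P(i) = p·P(i+1) + q·P(i−1) with P(0)=0, P(16)=1 gives P(i) = (1 − r^i)/(1 − r^16).
P(8) = (1 − (2)^8) / (1 − (2)^16) = 1/257.

1/257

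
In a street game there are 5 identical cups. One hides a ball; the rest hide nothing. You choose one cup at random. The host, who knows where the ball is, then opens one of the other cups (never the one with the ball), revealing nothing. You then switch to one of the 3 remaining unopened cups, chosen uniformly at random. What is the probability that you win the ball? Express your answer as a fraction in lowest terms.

4/15

Your original cup holds the ball with probability 1/5, so the other 4 collectively hold it with probability 4/5.
The host can always find an empty cup to open, so this doesn't change that 4/5; it is now spread over the 3 remaining unopened cups.
P(win by switching) = (4/5) · (1/3) = 4/15.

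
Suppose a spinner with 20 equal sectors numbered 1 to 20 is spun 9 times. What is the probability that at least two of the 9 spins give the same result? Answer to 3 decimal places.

P(all 9 different) = 20/20 · 19/20 · ··· · 12/20 ≈ 0.119.
P(at least two equal) = 1 − 0.119 = 0.881.

0.881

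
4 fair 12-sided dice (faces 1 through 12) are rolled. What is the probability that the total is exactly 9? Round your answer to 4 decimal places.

0.0027

There are 12^4 = 20736 equally likely outcomes.
The number of ordered 4-tuples from {1,…,12} summing to 9 is 56.
P(sum = 9) = 56/20736 = 7/2592 ≈ 0.0027.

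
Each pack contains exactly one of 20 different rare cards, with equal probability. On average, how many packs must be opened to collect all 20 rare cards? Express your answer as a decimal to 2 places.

After i distinct types are collected, each trial gives a new one with probability (20−i)/20, so the expected wait for the next new type is 20/(20−i).
E = 20/20 + 20/19 + 20/18 + 20/17 + 20/16 + 20/15 + 20/14 + 20/13 + 20/12 + 20/11 + 20/10 + 20/9 + 20/8 + 20/7 + 20/6 + 20/5 + 20/4 + 20/3 + 20/2 + 20/1 = 279175675/3879876 ≈ 71.95.

71.95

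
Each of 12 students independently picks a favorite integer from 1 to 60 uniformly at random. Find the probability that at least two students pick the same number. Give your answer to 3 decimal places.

0.692

It's easier to compute the probability that all 12 are distinct.
P(all distinct) = 60/60 · 59/60 · ··· · 49/60 ≈ 0.308.
So the probability of at least one match is 1 − 0.308 = 0.692.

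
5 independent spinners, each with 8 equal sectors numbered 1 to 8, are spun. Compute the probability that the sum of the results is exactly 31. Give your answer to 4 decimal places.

There are 8^5 = 32768 equally likely outcomes.
The number of ordered 5-tuples from {1,…,8} summing to 31 is 690.
P(sum = 31) = 690/32768 = 345/16384 ≈ 0.0211.

0.0211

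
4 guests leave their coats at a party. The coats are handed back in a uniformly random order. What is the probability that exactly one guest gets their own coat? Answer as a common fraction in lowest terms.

1/3

Choose which one is fixed: C(4,1) = 4 ways.
The remaining 3 must have no fixed point: D(3) = 2.
P = 4·2/24 = 1/3.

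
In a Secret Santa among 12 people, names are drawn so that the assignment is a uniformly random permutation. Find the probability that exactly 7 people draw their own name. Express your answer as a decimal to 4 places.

Choose which 7 of the 12 are fixed: C(12,7) = 792 ways.
The remaining 5 must have no fixed point: D(5) = 44.
P = 792·44/479001600 = 11/151200 ≈ 0.0001.

0.0001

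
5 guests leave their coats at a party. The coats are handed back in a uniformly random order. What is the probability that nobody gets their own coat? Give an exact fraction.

11/30

This is the derangement probability: permutations of 5 with no fixed point.
D(5) = 5! · (1 − 1/1! + 1/2! − ··· + (−1)^5/5!) = 44.
P = 44/120 = 11/30.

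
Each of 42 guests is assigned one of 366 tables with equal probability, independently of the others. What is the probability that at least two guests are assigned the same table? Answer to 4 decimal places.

It's easier to compute the probability that all 42 are distinct.
P(all distinct) = 366/366 · 365/366 · ··· · 325/366 ≈ 0.0866.
So the probability of at least one match is 1 − 0.0866 = 0.9134.

0.9134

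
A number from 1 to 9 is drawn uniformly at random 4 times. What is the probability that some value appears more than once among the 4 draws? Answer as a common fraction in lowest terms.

131/243

P(all 4 different) = 9/9 · 8/9 · ··· · 6/9 = 112/243.
P(at least two equal) = 1 − 112/243 = 131/243.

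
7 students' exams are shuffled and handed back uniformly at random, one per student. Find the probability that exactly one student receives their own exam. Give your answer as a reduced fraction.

53/144

Choose which one is fixed: C(7,1) = 7 ways.
The remaining 6 must have no fixed point: D(6) = 265.
P = 7·265/5040 = 53/144.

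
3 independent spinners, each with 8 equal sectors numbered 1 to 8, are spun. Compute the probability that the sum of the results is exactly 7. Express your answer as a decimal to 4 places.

0.0293

There are 8^3 = 512 equally likely outcomes.
The number of ordered 3-tuples from {1,…,8} summing to 7 is 15.
P(sum = 7) = 15/512 ≈ 0.0293.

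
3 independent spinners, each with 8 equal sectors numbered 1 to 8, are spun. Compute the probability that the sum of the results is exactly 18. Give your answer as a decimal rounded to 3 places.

0.055

There are 8^3 = 512 equally likely outcomes.
The number of ordered 3-tuples from {1,…,8} summing to 18 is 28.
P(sum = 18) = 28/512 = 7/128 ≈ 0.055.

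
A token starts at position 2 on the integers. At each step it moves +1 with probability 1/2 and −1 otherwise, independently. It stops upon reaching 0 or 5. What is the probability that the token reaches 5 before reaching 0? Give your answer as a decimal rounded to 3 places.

0.400

With a fair step, P(i) = ½P(i−1) + ½P(i+1) with P(0)=0, P(5)=1 has the linear solution P(i) = i/5.
P(2) = 2/5 ≈ 0.400.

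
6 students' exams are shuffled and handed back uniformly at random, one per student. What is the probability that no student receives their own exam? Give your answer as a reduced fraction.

This is the derangement probability: permutations of 6 with no fixed point.
D(6) = 6! · (1 − 1/1! + 1/2! − ··· + (−1)^6/6!) = 265.
P = 265/720 = 53/144.

53/144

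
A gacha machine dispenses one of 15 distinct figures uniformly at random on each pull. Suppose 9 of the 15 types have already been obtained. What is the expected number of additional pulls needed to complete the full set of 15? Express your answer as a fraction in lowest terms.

Starting from 9 distinct types, each trial gives a new one with probability (15−i)/15 when i types are held, so the wait for the next new type is 15/(15−i).
E = 15/6 + 15/5 + 15/4 + 15/3 + 15/2 + 15/1 = 147/4.

147/4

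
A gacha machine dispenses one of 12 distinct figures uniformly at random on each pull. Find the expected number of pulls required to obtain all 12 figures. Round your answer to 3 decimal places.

37.239

After i distinct types are collected, each trial gives a new one with probability (12−i)/12, so the expected wait for the next new type is 12/(12−i).
E = 12/12 + 12/11 + 12/10 + 12/9 + 12/8 + 12/7 + 12/6 + 12/5 + 12/4 + 12/3 + 12/2 + 12/1 = 86021/2310 ≈ 37.239.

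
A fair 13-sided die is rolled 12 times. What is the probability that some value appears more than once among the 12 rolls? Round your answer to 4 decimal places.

0.9997

P(all 12 different) = 13/13 · 12/13 · ··· · 2/13 ≈ 0.0003.
P(at least two equal) = 1 − 0.0003 = 0.9997.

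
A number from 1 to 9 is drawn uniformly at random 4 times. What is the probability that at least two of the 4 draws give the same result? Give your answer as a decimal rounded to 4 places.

0.5391

P(all 4 different) = 9/9 · 8/9 · ··· · 6/9 ≈ 0.4609.
P(at least two equal) = 1 − 0.4609 = 0.5391.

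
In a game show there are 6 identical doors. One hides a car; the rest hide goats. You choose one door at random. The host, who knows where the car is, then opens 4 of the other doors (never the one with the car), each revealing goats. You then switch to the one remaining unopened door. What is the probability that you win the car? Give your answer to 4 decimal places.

Your original door holds the car with probability 1/6, so the other 5 collectively hold it with probability 5/6.
The host can always find 4 empty doors to open, so the reveals don't change that 5/6; it is now spread over the 1 remaining unopened door.
P(win by switching) = (5/6) · (1/1) = 5/6 ≈ 0.8333.

0.8333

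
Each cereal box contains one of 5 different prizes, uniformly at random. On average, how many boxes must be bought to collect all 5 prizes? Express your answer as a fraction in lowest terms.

After i distinct types are collected, each trial gives a new one with probability (5−i)/5, so the expected wait for the next new type is 5/(5−i).
E = 5/5 + 5/4 + 5/3 + 5/2 + 5/1 = 137/12.

137/12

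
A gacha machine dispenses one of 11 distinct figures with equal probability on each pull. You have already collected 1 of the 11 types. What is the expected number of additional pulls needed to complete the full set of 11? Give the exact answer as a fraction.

Starting from 1 distinct type, each trial gives a new one with probability (11−i)/11 when i types are held, so the wait for the next new type is 11/(11−i).
E = 11/10 + 11/9 + 11/8 + 11/7 + 11/6 + 11/5 + 11/4 + 11/3 + 11/2 + 11/1 = 81191/2520.

81191/2520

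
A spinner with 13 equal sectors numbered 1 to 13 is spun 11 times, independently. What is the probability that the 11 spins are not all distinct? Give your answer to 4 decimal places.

P(all 11 different) = 13/13 · 12/13 · ··· · 3/13 ≈ 0.0017.
P(at least two equal) = 1 − 0.0017 = 0.9983.

0.9983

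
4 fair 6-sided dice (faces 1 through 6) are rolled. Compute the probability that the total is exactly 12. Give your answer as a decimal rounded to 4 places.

There are 6^4 = 1296 equally likely outcomes.
The number of ordered 4-tuples from {1,…,6} summing to 12 is 125.
P(sum = 12) = 125/1296 ≈ 0.0965.

0.0965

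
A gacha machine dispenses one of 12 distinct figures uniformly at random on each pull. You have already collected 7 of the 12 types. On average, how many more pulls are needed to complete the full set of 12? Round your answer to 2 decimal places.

Starting from 7 distinct types, each trial gives a new one with probability (12−i)/12 when i types are held, so the wait for the next new type is 12/(12−i).
E = 12/5 + 12/4 + 12/3 + 12/2 + 12/1 = 137/5 ≈ 27.40.

27.40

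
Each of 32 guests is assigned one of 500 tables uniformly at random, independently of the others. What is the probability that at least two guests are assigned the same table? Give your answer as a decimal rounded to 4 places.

0.6371

It's easier to compute the probability that all 32 are distinct.
P(all distinct) = 500/500 · 499/500 · ··· · 469/500 ≈ 0.3629.
So the probability of at least one match is 1 − 0.3629 = 0.6371.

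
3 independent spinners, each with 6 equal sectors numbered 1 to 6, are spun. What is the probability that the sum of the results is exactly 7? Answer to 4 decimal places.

There are 6^3 = 216 equally likely outcomes.
The number of ordered 3-tuples from {1,…,6} summing to 7 is 15.
P(sum = 7) = 15/216 = 5/72 ≈ 0.0694.

0.0694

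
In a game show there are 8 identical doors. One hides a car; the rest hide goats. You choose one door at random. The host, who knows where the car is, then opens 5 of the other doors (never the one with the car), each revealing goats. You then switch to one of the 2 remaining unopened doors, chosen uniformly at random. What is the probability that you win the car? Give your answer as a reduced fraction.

Your original door holds the car with probability 1/8, so the other 7 collectively hold it with probability 7/8.
The host can always find 5 empty doors to open, so the reveals don't change that 7/8; it is now spread over the 2 remaining unopened doors.
P(win by switching) = (7/8) · (1/2) = 7/16.

7/16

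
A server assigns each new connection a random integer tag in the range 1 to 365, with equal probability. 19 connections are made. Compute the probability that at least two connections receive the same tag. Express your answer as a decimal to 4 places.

It's easier to compute the probability that all 19 are distinct.
P(all distinct) = 365/365 · 364/365 · ··· · 347/365 ≈ 0.6209.
So the probability of at least one match is 1 − 0.6209 = 0.3791.

0.3791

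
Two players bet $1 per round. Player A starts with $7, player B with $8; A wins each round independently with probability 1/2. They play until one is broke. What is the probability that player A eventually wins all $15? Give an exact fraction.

With a fair step, P(i) = ½P(i−1) + ½P(i+1) with P(0)=0, P(15)=1 has the linear solution P(i) = i/15.
P(7) = 7/15.

7/15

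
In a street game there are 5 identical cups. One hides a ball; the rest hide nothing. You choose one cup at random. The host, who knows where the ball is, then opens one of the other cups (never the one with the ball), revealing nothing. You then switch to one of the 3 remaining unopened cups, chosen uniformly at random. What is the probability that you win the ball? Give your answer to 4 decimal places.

0.2667

Your original cup holds the ball with probability 1/5, so the other 4 collectively hold it with probability 4/5.
The host can always find an empty cup to open, so this doesn't change that 4/5; it is now spread over the 3 remaining unopened cups.
P(win by switching) = (4/5) · (1/3) = 4/15 ≈ 0.2667.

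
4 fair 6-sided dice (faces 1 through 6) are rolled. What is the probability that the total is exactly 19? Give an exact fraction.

There are 6^4 = 1296 equally likely outcomes.
The number of ordered 4-tuples from {1,…,6} summing to 19 is 56.
P(sum = 19) = 56/1296 = 7/162.

7/162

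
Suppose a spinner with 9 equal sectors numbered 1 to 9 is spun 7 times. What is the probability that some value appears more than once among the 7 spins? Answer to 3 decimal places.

P(all 7 different) = 9/9 · 8/9 · ··· · 3/9 ≈ 0.038.
P(at least two equal) = 1 − 0.038 = 0.962.

0.962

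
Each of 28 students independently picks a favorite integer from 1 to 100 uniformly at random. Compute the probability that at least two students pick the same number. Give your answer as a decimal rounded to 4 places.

It's easier to compute the probability that all 28 are distinct.
P(all distinct) = 100/100 · 99/100 · ··· · 73/100 ≈ 0.0152.
So the probability of at least one match is 1 − 0.0152 = 0.9848.

0.9848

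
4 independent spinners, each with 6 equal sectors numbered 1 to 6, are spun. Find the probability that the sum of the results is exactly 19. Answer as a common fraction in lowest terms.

7/162

There are 6^4 = 1296 equally likely outcomes.
The number of ordered 4-tuples from {1,…,6} summing to 19 is 56.
P(sum = 19) = 56/1296 = 7/162.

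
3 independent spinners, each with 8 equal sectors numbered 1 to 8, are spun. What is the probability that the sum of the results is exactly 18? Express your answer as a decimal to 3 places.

0.055

There are 8^3 = 512 equally likely outcomes.
The number of ordered 3-tuples from {1,…,8} summing to 18 is 28.
P(sum = 18) = 28/512 = 7/128 ≈ 0.055.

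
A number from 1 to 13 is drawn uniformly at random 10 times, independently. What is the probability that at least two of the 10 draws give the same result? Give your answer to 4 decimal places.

0.9925

P(all 10 different) = 13/13 · 12/13 · ··· · 4/13 ≈ 0.0075.
P(at least two equal) = 1 − 0.0075 = 0.9925.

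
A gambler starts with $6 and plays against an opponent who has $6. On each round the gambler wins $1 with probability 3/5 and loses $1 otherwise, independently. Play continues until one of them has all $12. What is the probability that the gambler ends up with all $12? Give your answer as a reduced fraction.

729/793

Let r = q/p = (2/5)/(3/5) = 2/3. The recurrence P(i) = p·P(i+1) + q·P(i−1) with P(0)=0, P(12)=1 gives P(i) = (1 − r^i)/(1 − r^12).
P(6) = (1 − (2/3)^6) / (1 − (2/3)^12) = 729/793.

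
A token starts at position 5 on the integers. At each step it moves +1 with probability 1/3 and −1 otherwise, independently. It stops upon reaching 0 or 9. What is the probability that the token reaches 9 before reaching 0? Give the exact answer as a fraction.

Let r = q/p = (2/3)/(1/3) = 2. The recurrence P(i) = p·P(i+1) + q·P(i−1) with P(0)=0, P(9)=1 gives P(i) = (1 − r^i)/(1 − r^9).
P(5) = (1 − (2)^5) / (1 − (2)^9) = 31/511.

31/511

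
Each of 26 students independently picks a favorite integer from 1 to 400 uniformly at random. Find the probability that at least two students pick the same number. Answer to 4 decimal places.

0.5641

It's easier to compute the probability that all 26 are distinct.
P(all distinct) = 400/400 · 399/400 · ··· · 375/400 ≈ 0.4359.
So the probability of at least one match is 1 − 0.4359 = 0.5641.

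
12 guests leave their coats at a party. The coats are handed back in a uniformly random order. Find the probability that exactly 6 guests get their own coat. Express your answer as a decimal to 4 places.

Choose which 6 of the 12 are fixed: C(12,6) = 924 ways.
The remaining 6 must have no fixed point: D(6) = 265.
P = 924·265/479001600 = 53/103680 ≈ 0.0005.

0.0005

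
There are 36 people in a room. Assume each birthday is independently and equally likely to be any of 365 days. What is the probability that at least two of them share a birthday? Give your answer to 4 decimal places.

It's easier to compute the probability that all 36 are distinct.
P(all distinct) = 365/365 · 364/365 · ··· · 330/365 ≈ 0.1678.
So the probability of at least one match is 1 − 0.1678 = 0.8322.

0.8322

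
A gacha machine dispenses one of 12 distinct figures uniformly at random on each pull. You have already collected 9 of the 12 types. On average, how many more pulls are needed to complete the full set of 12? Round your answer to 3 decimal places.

Starting from 9 distinct types, each trial gives a new one with probability (12−i)/12 when i types are held, so the wait for the next new type is 12/(12−i).
E = 12/3 + 12/2 + 12/1 = 22 ≈ 22.000.

22.000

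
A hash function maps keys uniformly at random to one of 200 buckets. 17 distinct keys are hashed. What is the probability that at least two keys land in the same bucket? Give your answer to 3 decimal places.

It's easier to compute the probability that all 17 are distinct.
P(all distinct) = 200/200 · 199/200 · ··· · 184/200 ≈ 0.497.
So the probability of at least one match is 1 − 0.497 = 0.503.

0.503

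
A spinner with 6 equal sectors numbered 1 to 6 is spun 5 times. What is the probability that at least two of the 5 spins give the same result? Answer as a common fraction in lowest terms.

49/54

P(all 5 different) = 6/6 · 5/6 · ··· · 2/6 = 5/54.
P(at least two equal) = 1 − 5/54 = 49/54.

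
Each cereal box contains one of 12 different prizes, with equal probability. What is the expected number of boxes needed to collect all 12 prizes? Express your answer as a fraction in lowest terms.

86021/2310

After i distinct types are collected, each trial gives a new one with probability (12−i)/12, so the expected wait for the next new type is 12/(12−i).
E = 12/12 + 12/11 + 12/10 + 12/9 + 12/8 + 12/7 + 12/6 + 12/5 + 12/4 + 12/3 + 12/2 + 12/1 = 86021/2310.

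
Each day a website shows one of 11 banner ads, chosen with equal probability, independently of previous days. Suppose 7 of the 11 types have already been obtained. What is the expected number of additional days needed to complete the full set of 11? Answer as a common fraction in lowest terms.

Starting from 7 distinct types, each trial gives a new one with probability (11−i)/11 when i types are held, so the wait for the next new type is 11/(11−i).
E = 11/4 + 11/3 + 11/2 + 11/1 = 275/12.

275/12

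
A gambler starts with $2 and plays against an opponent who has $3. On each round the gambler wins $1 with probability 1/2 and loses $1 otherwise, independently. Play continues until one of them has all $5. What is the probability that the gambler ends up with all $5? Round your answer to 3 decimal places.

With a fair step, P(i) = ½P(i−1) + ½P(i+1) with P(0)=0, P(5)=1 has the linear solution P(i) = i/5.
P(2) = 2/5 ≈ 0.400.

0.400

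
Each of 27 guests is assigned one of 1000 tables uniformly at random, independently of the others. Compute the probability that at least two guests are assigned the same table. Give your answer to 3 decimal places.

It's easier to compute the probability that all 27 are distinct.
P(all distinct) = 1000/1000 · 999/1000 · ··· · 974/1000 ≈ 0.702.
So the probability of at least one match is 1 − 0.702 = 0.298.

0.298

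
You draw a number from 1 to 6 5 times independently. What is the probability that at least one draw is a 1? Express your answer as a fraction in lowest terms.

P(no draw is a 1) = (5/6)^5 = 3125/7776.
P(at least one) = 1 − 3125/7776 = 4651/7776.

4651/7776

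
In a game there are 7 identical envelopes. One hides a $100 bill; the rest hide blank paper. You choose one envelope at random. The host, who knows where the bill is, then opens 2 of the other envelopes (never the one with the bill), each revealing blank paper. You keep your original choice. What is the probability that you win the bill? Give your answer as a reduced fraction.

1/7

The host can always open 2 empty envelopes regardless of your choice, so the reveals give no information about your original envelope.
P(win by staying) = 1/7.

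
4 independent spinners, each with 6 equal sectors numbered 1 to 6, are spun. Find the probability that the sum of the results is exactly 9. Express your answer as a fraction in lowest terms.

There are 6^4 = 1296 equally likely outcomes.
The number of ordered 4-tuples from {1,…,6} summing to 9 is 56.
P(sum = 9) = 56/1296 = 7/162.

7/162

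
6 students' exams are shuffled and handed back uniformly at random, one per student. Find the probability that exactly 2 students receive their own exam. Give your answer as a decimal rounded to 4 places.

Choose which 2 of the 6 are fixed: C(6,2) = 15 ways.
The remaining 4 must have no fixed point: D(4) = 9.
P = 15·9/720 = 3/16 ≈ 0.1875.

0.1875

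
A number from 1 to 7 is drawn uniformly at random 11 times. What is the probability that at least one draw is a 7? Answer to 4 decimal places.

0.8165

P(no draw is a 7) = (6/7)^11 ≈ 0.1835.
P(at least one) = 1 − 0.1835 = 0.8165.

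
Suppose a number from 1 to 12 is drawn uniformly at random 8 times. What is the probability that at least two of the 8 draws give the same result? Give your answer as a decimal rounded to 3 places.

0.954

P(all 8 different) = 12/12 · 11/12 · ··· · 5/12 ≈ 0.046.
P(at least two equal) = 1 − 0.046 = 0.954.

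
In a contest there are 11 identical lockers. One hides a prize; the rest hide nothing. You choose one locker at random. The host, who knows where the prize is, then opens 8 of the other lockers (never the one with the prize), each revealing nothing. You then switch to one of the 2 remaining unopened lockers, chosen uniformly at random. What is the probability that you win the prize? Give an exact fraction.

5/11

Your original locker holds the prize with probability 1/11, so the other 10 collectively hold it with probability 10/11.
The host can always find 8 empty lockers to open, so the reveals don't change that 10/11; it is now spread over the 2 remaining unopened lockers.
P(win by switching) = (10/11) · (1/2) = 5/11.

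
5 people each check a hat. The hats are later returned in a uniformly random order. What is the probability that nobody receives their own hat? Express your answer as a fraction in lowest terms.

This is the derangement probability: permutations of 5 with no fixed point.
D(5) = 5! · (1 − 1/1! + 1/2! − ··· + (−1)^5/5!) = 44.
P = 44/120 = 11/30.

11/30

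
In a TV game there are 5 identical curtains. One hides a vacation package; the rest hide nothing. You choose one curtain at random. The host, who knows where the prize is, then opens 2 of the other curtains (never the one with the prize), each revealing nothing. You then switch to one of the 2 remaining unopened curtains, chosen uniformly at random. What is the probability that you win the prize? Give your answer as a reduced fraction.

2/5

Your original curtain holds the prize with probability 1/5, so the other 4 collectively hold it with probability 4/5.
The host can always find 2 empty curtains to open, so the reveals don't change that 4/5; it is now spread over the 2 remaining unopened curtains.
P(win by switching) = (4/5) · (1/2) = 2/5.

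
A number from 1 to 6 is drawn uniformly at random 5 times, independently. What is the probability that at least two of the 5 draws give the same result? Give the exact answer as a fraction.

P(all 5 different) = 6/6 · 5/6 · ··· · 2/6 = 5/54.
P(at least two equal) = 1 − 5/54 = 49/54.

49/54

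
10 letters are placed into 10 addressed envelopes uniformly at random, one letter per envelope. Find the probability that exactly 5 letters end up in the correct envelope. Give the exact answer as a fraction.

Choose which 5 of the 10 are fixed: C(10,5) = 252 ways.
The remaining 5 must have no fixed point: D(5) = 44.
P = 252·44/3628800 = 11/3600.

11/3600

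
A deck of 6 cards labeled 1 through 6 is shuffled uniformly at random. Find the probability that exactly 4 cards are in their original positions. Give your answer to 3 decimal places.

Choose which 4 of the 6 are fixed: C(6,4) = 15 ways.
The remaining 2 must have no fixed point: D(2) = 1.
P = 15·1/720 = 1/48 ≈ 0.021.

0.021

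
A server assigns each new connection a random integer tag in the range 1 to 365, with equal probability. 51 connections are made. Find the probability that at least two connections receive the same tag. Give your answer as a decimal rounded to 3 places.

It's easier to compute the probability that all 51 are distinct.
P(all distinct) = 365/365 · 364/365 · ··· · 315/365 ≈ 0.026.
So the probability of at least one match is 1 − 0.026 = 0.974.

0.974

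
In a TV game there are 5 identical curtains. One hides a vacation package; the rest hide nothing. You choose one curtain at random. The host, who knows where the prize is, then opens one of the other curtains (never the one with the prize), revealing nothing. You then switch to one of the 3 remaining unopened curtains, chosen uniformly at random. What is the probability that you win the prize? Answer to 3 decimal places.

Your original curtain holds the prize with probability 1/5, so the other 4 collectively hold it with probability 4/5.
The host can always find an empty curtain to open, so this doesn't change that 4/5; it is now spread over the 3 remaining unopened curtains.
P(win by switching) = (4/5) · (1/3) = 4/15 ≈ 0.267.

0.267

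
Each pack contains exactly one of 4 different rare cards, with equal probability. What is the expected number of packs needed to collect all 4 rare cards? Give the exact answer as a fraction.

25/3

After i distinct types are collected, each trial gives a new one with probability (4−i)/4, so the expected wait for the next new type is 4/(4−i).
E = 4/4 + 4/3 + 4/2 + 4/1 = 25/3.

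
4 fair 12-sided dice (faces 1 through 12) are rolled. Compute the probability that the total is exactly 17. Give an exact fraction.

17/648

There are 12^4 = 20736 equally likely outcomes.
The number of ordered 4-tuples from {1,…,12} summing to 17 is 544.
P(sum = 17) = 544/20736 = 17/648.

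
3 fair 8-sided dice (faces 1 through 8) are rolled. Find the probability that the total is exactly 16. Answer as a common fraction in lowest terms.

21/256

There are 8^3 = 512 equally likely outcomes.
The number of ordered 3-tuples from {1,…,8} summing to 16 is 42.
P(sum = 16) = 42/512 = 21/256.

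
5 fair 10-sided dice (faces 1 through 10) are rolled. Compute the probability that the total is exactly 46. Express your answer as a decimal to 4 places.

0.0007

There are 10^5 = 100000 equally likely outcomes.
The number of ordered 5-tuples from {1,…,10} summing to 46 is 70.
P(sum = 46) = 70/100000 = 7/10000 ≈ 0.0007.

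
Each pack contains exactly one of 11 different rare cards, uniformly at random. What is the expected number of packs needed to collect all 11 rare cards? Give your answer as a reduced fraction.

83711/2520

After i distinct types are collected, each trial gives a new one with probability (11−i)/11, so the expected wait for the next new type is 11/(11−i).
E = 11/11 + 11/10 + 11/9 + 11/8 + 11/7 + 11/6 + 11/5 + 11/4 + 11/3 + 11/2 + 11/1 = 83711/2520.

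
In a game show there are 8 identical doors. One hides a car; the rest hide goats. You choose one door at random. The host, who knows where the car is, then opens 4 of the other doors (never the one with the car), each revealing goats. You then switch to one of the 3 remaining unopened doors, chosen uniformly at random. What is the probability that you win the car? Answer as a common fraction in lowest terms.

7/24

Your original door holds the car with probability 1/8, so the other 7 collectively hold it with probability 7/8.
The host can always find 4 empty doors to open, so the reveals don't change that 7/8; it is now spread over the 3 remaining unopened doors.
P(win by switching) = (7/8) · (1/3) = 7/24.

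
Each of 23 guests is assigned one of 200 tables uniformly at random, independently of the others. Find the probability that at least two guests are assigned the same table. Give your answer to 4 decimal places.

0.7316

It's easier to compute the probability that all 23 are distinct.
P(all distinct) = 200/200 · 199/200 · ··· · 178/200 ≈ 0.2684.
So the probability of at least one match is 1 − 0.2684 = 0.7316.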